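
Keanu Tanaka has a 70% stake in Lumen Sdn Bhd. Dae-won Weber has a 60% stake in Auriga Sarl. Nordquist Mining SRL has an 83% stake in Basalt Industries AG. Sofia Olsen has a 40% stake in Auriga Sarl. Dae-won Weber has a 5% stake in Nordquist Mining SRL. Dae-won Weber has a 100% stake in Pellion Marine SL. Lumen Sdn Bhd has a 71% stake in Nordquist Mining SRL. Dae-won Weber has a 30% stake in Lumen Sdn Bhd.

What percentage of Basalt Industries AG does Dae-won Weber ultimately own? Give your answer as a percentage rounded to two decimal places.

21.83%

Dae-won reaches Basalt along 2 paths.
Via Lumen → Nordquist: 30% × 71% × 83% = 17.679%.
Via Nordquist: 5% × 83% = 4.15%.
Total: 17.679% + 4.15% = 21.829%.
Rounded: 21.83%.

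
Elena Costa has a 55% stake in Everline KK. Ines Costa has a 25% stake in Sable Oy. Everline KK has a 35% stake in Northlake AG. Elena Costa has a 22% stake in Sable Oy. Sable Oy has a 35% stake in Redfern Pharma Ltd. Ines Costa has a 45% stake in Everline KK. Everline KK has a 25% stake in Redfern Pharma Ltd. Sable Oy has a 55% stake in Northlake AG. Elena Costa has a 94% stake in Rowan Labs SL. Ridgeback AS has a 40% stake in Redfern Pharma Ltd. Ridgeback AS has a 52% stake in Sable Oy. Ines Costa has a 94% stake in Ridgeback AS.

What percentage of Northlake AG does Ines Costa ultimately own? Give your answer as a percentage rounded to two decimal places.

56.38%

Ines reaches Northlake along 3 paths.
Via Sable: 25% × 55% = 13.75%.
Via Ridgeback → Sable: 94% × 52% × 55% = 26.884%.
Via Everline: 45% × 35% = 15.75%.
Total: 13.75% + 26.884% + 15.75% = 56.384%.
Rounded: 56.38%.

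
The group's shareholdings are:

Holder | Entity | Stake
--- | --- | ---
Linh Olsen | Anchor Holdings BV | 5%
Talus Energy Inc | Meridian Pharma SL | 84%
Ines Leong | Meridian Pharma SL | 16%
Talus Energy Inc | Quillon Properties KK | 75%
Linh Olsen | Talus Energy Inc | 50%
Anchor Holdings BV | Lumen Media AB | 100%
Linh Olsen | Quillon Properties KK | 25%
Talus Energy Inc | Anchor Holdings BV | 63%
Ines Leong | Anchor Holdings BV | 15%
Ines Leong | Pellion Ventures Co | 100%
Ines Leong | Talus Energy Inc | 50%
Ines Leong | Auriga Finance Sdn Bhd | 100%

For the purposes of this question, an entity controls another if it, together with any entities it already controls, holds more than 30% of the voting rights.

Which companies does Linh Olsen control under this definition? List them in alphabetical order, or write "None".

Anchor Holdings BV, Lumen Media AB, Meridian Pharma SL, Quillon Properties KK, Talus Energy Inc

Linh holds 50% of Talus, so Linh controls Talus.
Talus and Linh together hold 63% + 5% = 68% of Anchor, so Linh controls Anchor.
Talus holds 84% of Meridian, so Linh controls Meridian.
Anchor holds 100% of Lumen, so Linh controls Lumen.
Talus and Linh together hold 75% + 25% = 100% of Quillon, so Linh controls Quillon.
No other company's threshold is met.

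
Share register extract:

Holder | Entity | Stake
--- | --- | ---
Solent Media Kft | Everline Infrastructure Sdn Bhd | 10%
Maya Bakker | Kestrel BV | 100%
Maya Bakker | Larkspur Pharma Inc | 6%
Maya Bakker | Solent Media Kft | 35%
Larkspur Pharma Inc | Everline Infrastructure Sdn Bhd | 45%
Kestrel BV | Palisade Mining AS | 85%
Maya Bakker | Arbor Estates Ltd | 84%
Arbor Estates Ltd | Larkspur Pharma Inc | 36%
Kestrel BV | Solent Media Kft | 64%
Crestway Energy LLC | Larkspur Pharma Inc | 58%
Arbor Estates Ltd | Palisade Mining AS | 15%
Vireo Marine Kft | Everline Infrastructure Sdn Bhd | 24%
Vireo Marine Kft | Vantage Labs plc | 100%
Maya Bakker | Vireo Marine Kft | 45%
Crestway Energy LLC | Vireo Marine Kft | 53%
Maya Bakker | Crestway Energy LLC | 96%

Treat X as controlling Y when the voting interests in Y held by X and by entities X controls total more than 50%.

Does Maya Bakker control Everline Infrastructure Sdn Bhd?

Maya holds 100% of Kestrel, so Maya controls Kestrel.
Kestrel and Maya together hold 64% + 35% = 99% of Solent, so Maya controls Solent.
Maya holds 96% of Crestway, so Maya controls Crestway.
Maya holds 84% of Arbor, so Maya controls Arbor.
Crestway and Arbor and Maya together hold 58% + 36% + 6% = 100% of Larkspur, so Maya controls Larkspur.
Maya and Crestway together hold 45% + 53% = 98% of Vireo, so Maya controls Vireo.
Solent and Larkspur and Vireo together hold 10% + 45% + 24% = 79% of Everline, so Maya controls Everline.

Yes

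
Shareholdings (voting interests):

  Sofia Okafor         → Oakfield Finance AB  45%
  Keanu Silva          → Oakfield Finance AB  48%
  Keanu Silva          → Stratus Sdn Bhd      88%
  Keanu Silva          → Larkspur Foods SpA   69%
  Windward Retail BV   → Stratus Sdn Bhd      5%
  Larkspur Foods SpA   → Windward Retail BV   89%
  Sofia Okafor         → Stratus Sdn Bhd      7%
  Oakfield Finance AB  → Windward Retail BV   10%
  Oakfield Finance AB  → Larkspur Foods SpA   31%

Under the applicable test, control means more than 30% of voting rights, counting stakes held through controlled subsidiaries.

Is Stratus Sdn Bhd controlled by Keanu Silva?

Yes

Keanu holds 48% of Oakfield, so Keanu controls Oakfield.
Oakfield and Keanu together hold 31% + 69% = 100% of Larkspur, so Keanu controls Larkspur.
Larkspur and Oakfield together hold 89% + 10% = 99% of Windward, so Keanu controls Windward.
Keanu and Windward together hold 88% + 5% = 93% of Stratus, so Keanu controls Stratus.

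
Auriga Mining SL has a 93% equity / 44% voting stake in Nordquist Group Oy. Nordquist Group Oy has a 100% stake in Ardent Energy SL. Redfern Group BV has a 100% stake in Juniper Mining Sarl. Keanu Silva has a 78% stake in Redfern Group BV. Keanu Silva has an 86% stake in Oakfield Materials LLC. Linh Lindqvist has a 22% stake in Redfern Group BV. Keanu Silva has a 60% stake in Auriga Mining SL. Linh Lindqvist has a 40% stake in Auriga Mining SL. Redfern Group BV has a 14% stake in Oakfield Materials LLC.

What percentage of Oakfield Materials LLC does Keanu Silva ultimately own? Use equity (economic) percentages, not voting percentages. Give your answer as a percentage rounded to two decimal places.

Keanu reaches Oakfield along 2 paths.
Via Redfern: 78% × 14% = 10.92%.
Direct stake: 86% = 86%.
Total: 10.92% + 86% = 96.92%.

96.92%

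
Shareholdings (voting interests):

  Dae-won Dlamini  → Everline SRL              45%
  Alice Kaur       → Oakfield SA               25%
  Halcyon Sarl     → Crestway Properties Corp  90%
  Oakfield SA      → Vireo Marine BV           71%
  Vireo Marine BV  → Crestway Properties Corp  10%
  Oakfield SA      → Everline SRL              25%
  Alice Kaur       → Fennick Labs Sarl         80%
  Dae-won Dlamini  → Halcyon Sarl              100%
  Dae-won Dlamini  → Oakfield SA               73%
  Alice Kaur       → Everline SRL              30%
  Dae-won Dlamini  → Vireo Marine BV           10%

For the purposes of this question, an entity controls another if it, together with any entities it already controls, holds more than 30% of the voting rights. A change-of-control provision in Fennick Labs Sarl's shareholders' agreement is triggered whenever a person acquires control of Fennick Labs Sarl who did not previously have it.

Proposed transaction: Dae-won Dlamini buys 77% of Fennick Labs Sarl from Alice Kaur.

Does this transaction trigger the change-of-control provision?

Yes

The purchase adds only to Dae-won's holdings (Alice's stake shrinks), so Dae-won is the only person who could newly come to control Fennick.
Dae-won holds 73% of Oakfield, so Dae-won controls Oakfield.
Oakfield and Dae-won together hold 71% + 10% = 81% of Vireo, so Dae-won controls Vireo.
Oakfield and Dae-won together hold 25% + 45% = 70% of Everline, so Dae-won controls Everline.
Dae-won holds 100% of Halcyon, so Dae-won controls Halcyon.
Vireo and Halcyon together hold 10% + 90% = 100% of Crestway, so Dae-won controls Crestway.
Neither Dae-won nor any entity Dae-won controls holds any voting interest in Fennick.
So before the transaction, Dae-won does not control Fennick.
After the purchase, Dae-won holds 77% of Fennick directly, and Alice's stake falls to 3%.
Dae-won holds 77% of Fennick, so Dae-won controls Fennick.
Dae-won did not control Fennick before and does after, so the clause is triggered.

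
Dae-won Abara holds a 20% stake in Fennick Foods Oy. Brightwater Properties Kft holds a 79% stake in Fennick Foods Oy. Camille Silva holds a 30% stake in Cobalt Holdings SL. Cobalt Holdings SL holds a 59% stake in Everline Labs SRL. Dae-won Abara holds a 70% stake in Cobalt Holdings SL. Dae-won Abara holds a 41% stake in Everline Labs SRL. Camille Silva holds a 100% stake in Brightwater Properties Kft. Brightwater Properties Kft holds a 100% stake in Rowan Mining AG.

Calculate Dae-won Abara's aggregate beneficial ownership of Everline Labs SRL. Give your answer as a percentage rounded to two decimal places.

82.30%

Dae-won reaches Everline along 2 paths.
Via Cobalt: 70% × 59% = 41.3%.
Direct stake: 41% = 41%.
Total: 41.3% + 41% = 82.3%.
Rounded: 82.30%.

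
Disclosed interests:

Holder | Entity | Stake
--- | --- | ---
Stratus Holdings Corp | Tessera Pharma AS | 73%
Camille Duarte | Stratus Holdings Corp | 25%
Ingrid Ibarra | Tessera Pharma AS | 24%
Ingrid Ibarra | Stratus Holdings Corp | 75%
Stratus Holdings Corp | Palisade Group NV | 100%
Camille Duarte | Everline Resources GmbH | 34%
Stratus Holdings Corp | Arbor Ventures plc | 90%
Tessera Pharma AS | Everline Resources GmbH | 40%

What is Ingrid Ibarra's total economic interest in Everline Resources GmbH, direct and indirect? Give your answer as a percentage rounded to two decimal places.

31.50%

Ingrid reaches Everline along 2 paths.
Via Stratus → Tessera: 75% × 73% × 40% = 21.9%.
Via Tessera: 24% × 40% = 9.6%.
Total: 21.9% + 9.6% = 31.5%.
Rounded: 31.50%.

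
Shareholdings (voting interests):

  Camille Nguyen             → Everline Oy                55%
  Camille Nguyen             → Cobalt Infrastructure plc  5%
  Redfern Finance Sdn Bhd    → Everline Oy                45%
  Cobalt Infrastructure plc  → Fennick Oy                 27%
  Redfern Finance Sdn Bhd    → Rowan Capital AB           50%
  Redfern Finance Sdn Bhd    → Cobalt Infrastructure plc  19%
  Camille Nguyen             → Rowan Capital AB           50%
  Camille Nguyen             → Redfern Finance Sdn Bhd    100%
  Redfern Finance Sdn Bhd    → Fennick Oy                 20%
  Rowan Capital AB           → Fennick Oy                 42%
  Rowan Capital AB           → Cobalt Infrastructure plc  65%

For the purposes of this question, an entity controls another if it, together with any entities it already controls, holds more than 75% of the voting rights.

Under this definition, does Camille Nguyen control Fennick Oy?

Camille holds 100% of Redfern, so Camille controls Redfern.
Camille and Redfern together hold 50% + 50% = 100% of Rowan, so Camille controls Rowan.
Redfern and Camille and Rowan together hold 19% + 5% + 65% = 89% of Cobalt, so Camille controls Cobalt.
Cobalt and Rowan and Redfern together hold 27% + 42% + 20% = 89% of Fennick, so Camille controls Fennick.

Yes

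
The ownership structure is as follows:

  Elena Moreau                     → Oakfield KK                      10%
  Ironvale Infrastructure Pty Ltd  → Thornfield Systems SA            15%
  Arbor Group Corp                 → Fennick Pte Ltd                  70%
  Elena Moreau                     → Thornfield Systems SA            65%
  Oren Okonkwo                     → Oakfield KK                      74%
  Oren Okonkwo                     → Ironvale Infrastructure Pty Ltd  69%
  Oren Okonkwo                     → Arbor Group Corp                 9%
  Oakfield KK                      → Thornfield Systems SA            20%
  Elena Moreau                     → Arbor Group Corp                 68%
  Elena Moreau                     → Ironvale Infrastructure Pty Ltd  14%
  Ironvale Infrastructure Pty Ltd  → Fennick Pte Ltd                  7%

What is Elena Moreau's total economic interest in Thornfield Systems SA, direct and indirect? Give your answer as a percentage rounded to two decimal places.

Elena reaches Thornfield along 3 paths.
Via Oakfield: 10% × 20% = 2%.
Via Ironvale: 14% × 15% = 2.1%.
Direct stake: 65% = 65%.
Total: 2% + 2.1% + 65% = 69.1%.
Rounded: 69.10%.

69.10%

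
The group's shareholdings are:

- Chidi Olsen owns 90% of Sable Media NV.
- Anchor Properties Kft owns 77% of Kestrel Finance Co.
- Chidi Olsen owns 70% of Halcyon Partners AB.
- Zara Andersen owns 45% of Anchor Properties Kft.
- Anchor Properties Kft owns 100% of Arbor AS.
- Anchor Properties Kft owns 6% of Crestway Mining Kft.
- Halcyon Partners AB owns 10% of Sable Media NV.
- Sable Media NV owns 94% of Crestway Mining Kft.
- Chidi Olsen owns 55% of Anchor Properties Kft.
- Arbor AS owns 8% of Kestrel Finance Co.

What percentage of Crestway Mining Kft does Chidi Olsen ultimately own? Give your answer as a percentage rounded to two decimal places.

94.48%

Chidi reaches Crestway along 3 paths.
Via Halcyon → Sable: 70% × 10% × 94% = 6.58%.
Via Sable: 90% × 94% = 84.6%.
Via Anchor: 55% × 6% = 3.3%.
Total: 6.58% + 84.6% + 3.3% = 94.48%.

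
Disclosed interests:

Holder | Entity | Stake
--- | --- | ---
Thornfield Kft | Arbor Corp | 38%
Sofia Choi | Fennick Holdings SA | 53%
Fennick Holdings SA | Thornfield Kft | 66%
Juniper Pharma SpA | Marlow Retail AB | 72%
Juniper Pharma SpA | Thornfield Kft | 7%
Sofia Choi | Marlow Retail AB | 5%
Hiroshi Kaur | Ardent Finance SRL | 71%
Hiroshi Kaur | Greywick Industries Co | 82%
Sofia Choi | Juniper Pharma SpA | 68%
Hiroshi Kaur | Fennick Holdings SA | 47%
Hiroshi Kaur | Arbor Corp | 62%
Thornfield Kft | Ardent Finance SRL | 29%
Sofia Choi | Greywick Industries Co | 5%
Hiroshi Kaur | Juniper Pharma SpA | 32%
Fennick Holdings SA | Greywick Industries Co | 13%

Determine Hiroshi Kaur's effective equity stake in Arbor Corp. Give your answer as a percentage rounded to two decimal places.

74.64%

Hiroshi reaches Arbor along 3 paths.
Direct stake: 62% = 62%.
Via Fennick → Thornfield: 47% × 66% × 38% = 11.7876%.
Via Juniper → Thornfield: 32% × 7% × 38% = 0.8512%.
Total: 62% + 11.7876% + 0.8512% = 74.6388%.
Rounded: 74.64%.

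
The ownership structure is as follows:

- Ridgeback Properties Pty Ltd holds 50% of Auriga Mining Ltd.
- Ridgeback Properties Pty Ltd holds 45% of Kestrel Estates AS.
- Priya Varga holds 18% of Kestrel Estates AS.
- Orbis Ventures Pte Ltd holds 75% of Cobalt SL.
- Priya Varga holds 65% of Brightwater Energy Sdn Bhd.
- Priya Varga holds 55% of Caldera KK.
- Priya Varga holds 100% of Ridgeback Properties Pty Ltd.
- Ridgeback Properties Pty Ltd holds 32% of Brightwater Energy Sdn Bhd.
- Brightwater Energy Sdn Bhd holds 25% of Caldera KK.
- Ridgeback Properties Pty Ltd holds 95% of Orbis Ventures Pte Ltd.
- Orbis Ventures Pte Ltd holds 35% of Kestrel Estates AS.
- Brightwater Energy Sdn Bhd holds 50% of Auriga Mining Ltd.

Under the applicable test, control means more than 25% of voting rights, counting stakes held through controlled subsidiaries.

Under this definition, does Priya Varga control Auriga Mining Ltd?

Priya holds 100% of Ridgeback, so Priya controls Ridgeback.
Priya and Ridgeback together hold 65% + 32% = 97% of Brightwater, so Priya controls Brightwater.
Ridgeback and Brightwater together hold 50% + 50% = 100% of Auriga, so Priya controls Auriga.

Yes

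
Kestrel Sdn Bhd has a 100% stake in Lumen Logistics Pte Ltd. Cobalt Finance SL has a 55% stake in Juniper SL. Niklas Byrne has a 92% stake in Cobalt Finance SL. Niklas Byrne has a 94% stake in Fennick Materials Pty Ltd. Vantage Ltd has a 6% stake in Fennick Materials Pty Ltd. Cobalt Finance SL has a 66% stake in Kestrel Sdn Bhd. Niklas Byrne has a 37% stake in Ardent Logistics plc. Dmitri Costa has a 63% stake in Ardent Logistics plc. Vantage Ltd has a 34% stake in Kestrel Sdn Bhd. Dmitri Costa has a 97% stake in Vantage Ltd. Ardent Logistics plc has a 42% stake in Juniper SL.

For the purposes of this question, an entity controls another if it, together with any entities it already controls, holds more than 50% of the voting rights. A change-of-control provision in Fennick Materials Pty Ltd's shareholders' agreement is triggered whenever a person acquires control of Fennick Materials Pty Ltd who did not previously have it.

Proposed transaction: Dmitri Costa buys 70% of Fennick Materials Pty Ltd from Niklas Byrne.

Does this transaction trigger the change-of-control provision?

Yes

The purchase adds only to Dmitri's holdings (Niklas's stake shrinks), so Dmitri is the only person who could newly come to control Fennick.
Dmitri holds 97% of Vantage, so Dmitri controls Vantage.
Dmitri holds 63% of Ardent, so Dmitri controls Ardent.
In Fennick, Dmitri's side holds only 6%, not > 50%.
So before the transaction, Dmitri does not control Fennick.
After the purchase, Dmitri holds 70% of Fennick directly, and Niklas's stake falls to 24%.
Vantage and Dmitri together hold 6% + 70% = 76% of Fennick, so Dmitri controls Fennick.
Dmitri did not control Fennick before and does after, so the clause is triggered.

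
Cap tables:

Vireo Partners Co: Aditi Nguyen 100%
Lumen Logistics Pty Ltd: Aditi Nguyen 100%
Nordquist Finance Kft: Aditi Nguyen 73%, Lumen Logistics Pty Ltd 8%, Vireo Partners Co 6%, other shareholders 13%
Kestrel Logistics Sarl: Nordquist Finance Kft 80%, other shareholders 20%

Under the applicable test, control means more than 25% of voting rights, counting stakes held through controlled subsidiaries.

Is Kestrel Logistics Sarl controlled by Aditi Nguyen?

Aditi holds 100% of Vireo, so Aditi controls Vireo.
Aditi holds 100% of Lumen, so Aditi controls Lumen.
Aditi and Lumen and Vireo together hold 73% + 8% + 6% = 87% of Nordquist, so Aditi controls Nordquist.
Nordquist holds 80% of Kestrel, so Aditi controls Kestrel.

Yes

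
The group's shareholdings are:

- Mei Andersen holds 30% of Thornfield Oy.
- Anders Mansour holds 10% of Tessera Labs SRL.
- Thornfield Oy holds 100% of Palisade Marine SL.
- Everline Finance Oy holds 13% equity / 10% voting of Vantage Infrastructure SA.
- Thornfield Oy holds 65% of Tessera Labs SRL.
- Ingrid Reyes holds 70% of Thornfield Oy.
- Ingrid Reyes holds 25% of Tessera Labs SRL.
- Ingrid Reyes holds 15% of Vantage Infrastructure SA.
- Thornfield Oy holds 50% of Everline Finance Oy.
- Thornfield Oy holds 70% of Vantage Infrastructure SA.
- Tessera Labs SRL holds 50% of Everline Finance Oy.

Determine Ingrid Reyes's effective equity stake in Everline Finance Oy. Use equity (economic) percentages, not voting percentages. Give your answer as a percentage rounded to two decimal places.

70.25%

Ingrid reaches Everline along 3 paths.
Via Thornfield: 70% × 50% = 35%.
Via Thornfield → Tessera: 70% × 65% × 50% = 22.75%.
Via Tessera: 25% × 50% = 12.5%.
Total: 35% + 22.75% + 12.5% = 70.25%.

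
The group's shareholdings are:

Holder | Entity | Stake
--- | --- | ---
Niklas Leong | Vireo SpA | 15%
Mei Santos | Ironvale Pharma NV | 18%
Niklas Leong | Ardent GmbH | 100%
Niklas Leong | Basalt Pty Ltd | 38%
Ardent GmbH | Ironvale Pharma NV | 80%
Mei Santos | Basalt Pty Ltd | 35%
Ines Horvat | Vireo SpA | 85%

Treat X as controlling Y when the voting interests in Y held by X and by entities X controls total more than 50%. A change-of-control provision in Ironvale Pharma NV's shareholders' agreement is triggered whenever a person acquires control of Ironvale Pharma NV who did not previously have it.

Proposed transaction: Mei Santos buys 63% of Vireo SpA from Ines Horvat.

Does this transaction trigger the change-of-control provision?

The purchase adds only to Mei's holdings (Ines's stake shrinks), so Mei is the only person who could newly come to control Ironvale.
Mei's largest direct stake is 35% in Basalt, which does not meet the threshold, so Mei controls no company.
In Ironvale, Mei's side holds only 18%, not > 50%.
So before the transaction, Mei does not control Ironvale.
After the purchase, Mei holds 63% of Vireo directly, and Ines's stake falls to 22%.
Mei holds 63% of Vireo, so Mei controls Vireo.
After the transaction, Mei's side holds 18% of Ironvale, not > 50%, so Mei still does not control Ironvale.
No new person acquires control, so the clause is not triggered.

No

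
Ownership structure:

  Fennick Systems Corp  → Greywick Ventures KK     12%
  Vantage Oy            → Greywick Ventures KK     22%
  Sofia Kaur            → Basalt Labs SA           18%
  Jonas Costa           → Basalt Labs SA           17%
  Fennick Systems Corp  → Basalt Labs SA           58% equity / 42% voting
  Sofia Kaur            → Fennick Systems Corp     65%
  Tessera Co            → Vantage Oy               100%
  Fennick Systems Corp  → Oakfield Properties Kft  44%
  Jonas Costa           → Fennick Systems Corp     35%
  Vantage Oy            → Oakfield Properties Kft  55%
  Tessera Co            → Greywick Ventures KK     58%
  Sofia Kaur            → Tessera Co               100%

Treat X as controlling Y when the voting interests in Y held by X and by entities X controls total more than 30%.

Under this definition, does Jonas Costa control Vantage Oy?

Jonas holds 35% of Fennick, so Jonas controls Fennick.
Jonas and Fennick together hold 17% + 42% = 59% of Basalt, so Jonas controls Basalt.
Fennick holds 44% of Oakfield, so Jonas controls Oakfield.
Neither Jonas nor any entity Jonas controls holds any voting interest in Vantage.
So Jonas does not control Vantage.

No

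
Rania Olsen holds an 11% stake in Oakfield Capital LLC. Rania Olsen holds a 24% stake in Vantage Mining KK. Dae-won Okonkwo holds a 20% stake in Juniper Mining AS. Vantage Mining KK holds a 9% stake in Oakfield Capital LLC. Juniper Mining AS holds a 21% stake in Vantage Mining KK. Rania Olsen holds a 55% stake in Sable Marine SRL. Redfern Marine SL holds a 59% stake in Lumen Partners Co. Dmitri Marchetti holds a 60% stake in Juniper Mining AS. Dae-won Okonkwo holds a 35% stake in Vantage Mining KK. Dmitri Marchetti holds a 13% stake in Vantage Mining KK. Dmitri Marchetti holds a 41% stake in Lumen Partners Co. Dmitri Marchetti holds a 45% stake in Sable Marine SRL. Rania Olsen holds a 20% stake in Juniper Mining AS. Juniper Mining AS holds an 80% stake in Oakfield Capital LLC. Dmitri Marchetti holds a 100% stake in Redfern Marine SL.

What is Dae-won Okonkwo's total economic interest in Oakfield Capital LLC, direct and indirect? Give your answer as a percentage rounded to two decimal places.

Dae-won reaches Oakfield along 3 paths.
Via Juniper: 20% × 80% = 16%.
Via Juniper → Vantage: 20% × 21% × 9% = 0.378%.
Via Vantage: 35% × 9% = 3.15%.
Total: 16% + 0.378% + 3.15% = 19.528%.
Rounded: 19.53%.

19.53%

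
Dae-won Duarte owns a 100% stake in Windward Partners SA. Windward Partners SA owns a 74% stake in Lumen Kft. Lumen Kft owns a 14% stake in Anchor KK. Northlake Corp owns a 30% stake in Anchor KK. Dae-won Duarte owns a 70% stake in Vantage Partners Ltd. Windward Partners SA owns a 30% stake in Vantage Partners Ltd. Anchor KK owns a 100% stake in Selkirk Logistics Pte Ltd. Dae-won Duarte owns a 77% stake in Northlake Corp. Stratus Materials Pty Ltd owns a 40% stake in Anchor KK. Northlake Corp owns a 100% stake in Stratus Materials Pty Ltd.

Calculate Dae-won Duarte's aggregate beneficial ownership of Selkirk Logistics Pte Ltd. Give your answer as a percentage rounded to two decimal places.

Dae-won reaches Selkirk along 3 paths.
Via Northlake → Anchor: 77% × 30% × 100% = 23.1%.
Via Northlake → Stratus → Anchor: 77% × 100% × 40% × 100% = 30.8%.
Via Windward → Lumen → Anchor: 100% × 74% × 14% × 100% = 10.36%.
Total: 23.1% + 30.8% + 10.36% = 64.26%.

64.26%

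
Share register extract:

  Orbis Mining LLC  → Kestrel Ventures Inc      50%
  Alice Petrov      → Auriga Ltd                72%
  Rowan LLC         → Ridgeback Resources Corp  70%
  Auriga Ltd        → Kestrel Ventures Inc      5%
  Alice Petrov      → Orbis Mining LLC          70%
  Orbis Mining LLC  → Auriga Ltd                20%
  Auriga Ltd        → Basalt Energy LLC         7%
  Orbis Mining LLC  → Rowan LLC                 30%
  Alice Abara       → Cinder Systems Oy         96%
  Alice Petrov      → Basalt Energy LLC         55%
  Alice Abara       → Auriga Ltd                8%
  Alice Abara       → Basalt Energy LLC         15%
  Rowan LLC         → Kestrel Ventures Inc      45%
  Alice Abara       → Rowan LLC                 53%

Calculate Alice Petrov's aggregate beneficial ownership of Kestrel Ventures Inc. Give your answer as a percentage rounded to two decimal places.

Alice Petrov reaches Kestrel along 4 paths.
Via Orbis → Rowan: 70% × 30% × 45% = 9.45%.
Via Orbis: 70% × 50% = 35%.
Via Auriga: 72% × 5% = 3.6%.
Via Orbis → Auriga: 70% × 20% × 5% = 0.7%.
Total: 9.45% + 35% + 3.6% + 0.7% = 48.75%.

48.75%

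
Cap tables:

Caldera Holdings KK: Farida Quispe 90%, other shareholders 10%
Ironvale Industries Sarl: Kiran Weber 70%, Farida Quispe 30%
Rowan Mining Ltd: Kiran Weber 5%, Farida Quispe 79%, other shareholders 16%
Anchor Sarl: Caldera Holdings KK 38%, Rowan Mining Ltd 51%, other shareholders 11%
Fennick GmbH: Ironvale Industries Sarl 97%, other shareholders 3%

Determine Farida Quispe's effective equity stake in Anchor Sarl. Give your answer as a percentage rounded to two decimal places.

74.49%

Farida reaches Anchor along 2 paths.
Via Caldera: 90% × 38% = 34.2%.
Via Rowan: 79% × 51% = 40.29%.
Total: 34.2% + 40.29% = 74.49%.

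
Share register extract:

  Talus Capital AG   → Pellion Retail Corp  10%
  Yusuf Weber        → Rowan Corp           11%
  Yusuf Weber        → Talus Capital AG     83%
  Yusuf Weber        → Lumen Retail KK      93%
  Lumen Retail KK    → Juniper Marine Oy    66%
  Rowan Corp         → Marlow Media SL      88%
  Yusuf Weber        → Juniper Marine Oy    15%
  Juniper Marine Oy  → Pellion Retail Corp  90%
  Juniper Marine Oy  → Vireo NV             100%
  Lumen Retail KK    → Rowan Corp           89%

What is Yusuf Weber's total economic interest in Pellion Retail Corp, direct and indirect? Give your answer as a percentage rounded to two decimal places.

77.04%

Yusuf reaches Pellion along 3 paths.
Via Lumen → Juniper: 93% × 66% × 90% = 55.242%.
Via Juniper: 15% × 90% = 13.5%.
Via Talus: 83% × 10% = 8.3%.
Total: 55.242% + 13.5% + 8.3% = 77.042%.
Rounded: 77.04%.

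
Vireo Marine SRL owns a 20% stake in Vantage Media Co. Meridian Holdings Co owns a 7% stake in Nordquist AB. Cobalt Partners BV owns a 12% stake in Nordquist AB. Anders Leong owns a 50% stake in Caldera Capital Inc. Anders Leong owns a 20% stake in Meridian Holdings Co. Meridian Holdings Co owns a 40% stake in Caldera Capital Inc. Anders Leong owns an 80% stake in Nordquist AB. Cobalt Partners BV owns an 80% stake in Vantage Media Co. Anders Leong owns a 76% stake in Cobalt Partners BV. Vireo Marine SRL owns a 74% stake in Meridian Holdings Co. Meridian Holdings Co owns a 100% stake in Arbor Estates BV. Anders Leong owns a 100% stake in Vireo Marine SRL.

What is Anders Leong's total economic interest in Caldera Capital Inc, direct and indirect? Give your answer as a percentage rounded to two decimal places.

87.60%

Anders reaches Caldera along 3 paths.
Via Vireo → Meridian: 100% × 74% × 40% = 29.6%.
Via Meridian: 20% × 40% = 8%.
Direct stake: 50% = 50%.
Total: 29.6% + 8% + 50% = 87.6%.
Rounded: 87.60%.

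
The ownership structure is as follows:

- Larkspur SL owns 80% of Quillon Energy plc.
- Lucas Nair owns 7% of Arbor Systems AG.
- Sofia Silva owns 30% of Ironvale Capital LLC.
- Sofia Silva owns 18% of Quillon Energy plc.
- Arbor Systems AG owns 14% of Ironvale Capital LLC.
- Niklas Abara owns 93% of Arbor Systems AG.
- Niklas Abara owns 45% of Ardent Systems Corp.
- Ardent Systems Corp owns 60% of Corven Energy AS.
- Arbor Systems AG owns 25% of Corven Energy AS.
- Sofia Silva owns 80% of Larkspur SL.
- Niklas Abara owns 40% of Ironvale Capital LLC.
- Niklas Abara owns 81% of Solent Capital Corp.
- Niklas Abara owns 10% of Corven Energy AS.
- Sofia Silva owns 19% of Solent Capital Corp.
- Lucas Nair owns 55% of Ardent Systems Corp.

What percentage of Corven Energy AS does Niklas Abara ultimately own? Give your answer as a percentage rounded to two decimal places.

Niklas reaches Corven along 3 paths.
Direct stake: 10% = 10%.
Via Ardent: 45% × 60% = 27%.
Via Arbor: 93% × 25% = 23.25%.
Total: 10% + 27% + 23.25% = 60.25%.

60.25%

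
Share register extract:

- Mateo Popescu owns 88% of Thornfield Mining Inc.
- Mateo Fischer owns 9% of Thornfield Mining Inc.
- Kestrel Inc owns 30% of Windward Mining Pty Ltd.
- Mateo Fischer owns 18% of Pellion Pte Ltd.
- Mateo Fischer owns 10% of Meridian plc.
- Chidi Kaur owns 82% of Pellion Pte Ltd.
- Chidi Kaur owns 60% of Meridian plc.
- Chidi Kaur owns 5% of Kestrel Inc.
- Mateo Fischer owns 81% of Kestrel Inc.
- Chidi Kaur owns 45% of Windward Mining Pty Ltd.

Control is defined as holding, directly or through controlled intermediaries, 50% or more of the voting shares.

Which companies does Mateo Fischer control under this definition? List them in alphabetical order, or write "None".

Kestrel Inc

Mateo Fischer holds 81% of Kestrel, so Mateo Fischer controls Kestrel.
No other company's threshold is met.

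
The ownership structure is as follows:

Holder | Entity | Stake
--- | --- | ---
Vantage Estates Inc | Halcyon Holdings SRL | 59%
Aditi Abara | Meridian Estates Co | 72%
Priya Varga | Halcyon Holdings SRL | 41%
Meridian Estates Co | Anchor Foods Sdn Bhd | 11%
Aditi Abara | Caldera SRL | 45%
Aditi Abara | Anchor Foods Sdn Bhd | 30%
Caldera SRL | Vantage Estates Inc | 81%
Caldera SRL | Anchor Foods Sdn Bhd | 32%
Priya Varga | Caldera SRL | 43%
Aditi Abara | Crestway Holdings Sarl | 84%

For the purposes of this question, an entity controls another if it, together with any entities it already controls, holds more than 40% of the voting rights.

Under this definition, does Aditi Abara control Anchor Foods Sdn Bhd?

Aditi holds 45% of Caldera, so Aditi controls Caldera.
Aditi holds 72% of Meridian, so Aditi controls Meridian.
Caldera and Aditi and Meridian together hold 32% + 30% + 11% = 73% of Anchor, so Aditi controls Anchor.

Yes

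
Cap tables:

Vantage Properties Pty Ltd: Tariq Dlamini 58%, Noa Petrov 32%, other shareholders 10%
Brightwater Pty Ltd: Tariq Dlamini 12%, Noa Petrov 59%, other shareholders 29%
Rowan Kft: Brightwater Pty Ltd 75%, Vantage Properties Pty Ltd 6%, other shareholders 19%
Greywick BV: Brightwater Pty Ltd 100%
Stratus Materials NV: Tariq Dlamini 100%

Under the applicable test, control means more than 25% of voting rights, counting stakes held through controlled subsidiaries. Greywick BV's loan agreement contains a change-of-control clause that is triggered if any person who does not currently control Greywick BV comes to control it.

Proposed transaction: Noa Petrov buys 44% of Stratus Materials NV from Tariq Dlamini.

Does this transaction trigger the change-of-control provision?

No

The purchase adds only to Noa's holdings (Tariq's stake shrinks), so Noa is the only person who could newly come to control Greywick.
Noa holds 59% of Brightwater, so Noa controls Brightwater.
Brightwater holds 100% of Greywick, so Noa controls Greywick.
So Noa already controls Greywick before the transaction.
After the purchase, Noa holds 44% of Stratus directly, and Tariq's stake falls to 56%.
Noa controlled Greywick already, so this is not a new person acquiring control; every other person's position is unchanged or reduced.
No new person acquires control, so the clause is not triggered.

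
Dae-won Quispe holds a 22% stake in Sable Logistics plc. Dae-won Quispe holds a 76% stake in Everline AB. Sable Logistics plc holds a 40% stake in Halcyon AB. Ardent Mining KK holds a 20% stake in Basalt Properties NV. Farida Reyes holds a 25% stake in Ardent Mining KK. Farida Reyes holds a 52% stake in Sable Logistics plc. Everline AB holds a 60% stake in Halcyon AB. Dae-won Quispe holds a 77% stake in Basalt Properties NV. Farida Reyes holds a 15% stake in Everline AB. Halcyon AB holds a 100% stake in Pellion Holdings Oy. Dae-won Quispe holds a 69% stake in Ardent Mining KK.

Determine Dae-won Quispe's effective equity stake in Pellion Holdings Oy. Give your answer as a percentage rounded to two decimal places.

Dae-won reaches Pellion along 2 paths.
Via Everline → Halcyon: 76% × 60% × 100% = 45.6%.
Via Sable → Halcyon: 22% × 40% × 100% = 8.8%.
Total: 45.6% + 8.8% = 54.4%.
Rounded: 54.40%.

54.40%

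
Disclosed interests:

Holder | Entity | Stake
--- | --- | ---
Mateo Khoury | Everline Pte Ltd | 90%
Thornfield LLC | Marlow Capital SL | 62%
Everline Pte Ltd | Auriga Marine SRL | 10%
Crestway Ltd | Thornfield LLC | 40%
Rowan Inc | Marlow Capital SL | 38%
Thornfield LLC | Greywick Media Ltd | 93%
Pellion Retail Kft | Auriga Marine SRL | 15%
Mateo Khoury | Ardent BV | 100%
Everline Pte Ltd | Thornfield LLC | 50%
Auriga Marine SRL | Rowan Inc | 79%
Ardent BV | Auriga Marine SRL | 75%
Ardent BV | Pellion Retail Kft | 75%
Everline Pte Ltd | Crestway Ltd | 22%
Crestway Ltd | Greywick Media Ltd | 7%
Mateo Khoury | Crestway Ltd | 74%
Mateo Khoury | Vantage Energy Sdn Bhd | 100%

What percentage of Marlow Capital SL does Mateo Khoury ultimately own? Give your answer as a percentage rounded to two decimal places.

79.76%

Mateo reaches Marlow along 6 paths.
Via Ardent → Pellion → Auriga → Rowan: 100% × 75% × 15% × 79% × 38% = 3.37725%.
Via Everline → Auriga → Rowan: 90% × 10% × 79% × 38% = 2.7018%.
Via Ardent → Auriga → Rowan: 100% × 75% × 79% × 38% = 22.515%.
Via Everline → Thornfield: 90% × 50% × 62% = 27.9%.
Via Everline → Crestway → Thornfield: 90% × 22% × 40% × 62% = 4.9104%.
Via Crestway → Thornfield: 74% × 40% × 62% = 18.352%.
Total: 3.37725% + 2.7018% + 22.515% + 27.9% + 4.9104% + 18.352% = 79.75645%.
Rounded: 79.76%.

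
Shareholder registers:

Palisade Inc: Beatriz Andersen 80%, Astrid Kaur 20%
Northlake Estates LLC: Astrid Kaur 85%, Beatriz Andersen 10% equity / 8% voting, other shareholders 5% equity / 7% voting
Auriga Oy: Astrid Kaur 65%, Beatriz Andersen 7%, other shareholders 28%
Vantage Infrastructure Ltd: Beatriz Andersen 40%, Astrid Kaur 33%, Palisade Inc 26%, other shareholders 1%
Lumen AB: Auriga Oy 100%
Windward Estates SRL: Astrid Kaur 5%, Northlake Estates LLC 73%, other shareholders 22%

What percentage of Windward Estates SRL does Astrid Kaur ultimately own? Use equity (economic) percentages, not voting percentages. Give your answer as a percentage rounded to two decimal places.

67.05%

Astrid reaches Windward along 2 paths.
Direct stake: 5% = 5%.
Via Northlake: 85% × 73% = 62.05%.
Total: 5% + 62.05% = 67.05%.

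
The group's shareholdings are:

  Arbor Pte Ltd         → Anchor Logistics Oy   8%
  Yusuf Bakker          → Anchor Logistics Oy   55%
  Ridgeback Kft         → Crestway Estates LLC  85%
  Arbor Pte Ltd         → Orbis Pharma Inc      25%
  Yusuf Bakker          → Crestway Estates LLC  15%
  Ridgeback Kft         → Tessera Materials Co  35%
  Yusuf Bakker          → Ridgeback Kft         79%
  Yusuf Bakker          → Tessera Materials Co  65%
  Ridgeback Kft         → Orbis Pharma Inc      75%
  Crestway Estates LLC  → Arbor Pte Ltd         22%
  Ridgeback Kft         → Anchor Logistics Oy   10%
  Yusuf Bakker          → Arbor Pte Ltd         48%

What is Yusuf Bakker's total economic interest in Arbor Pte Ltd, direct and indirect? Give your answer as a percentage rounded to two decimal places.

Yusuf reaches Arbor along 3 paths.
Direct stake: 48% = 48%.
Via Ridgeback → Crestway: 79% × 85% × 22% = 14.773%.
Via Crestway: 15% × 22% = 3.3%.
Total: 48% + 14.773% + 3.3% = 66.073%.
Rounded: 66.07%.

66.07%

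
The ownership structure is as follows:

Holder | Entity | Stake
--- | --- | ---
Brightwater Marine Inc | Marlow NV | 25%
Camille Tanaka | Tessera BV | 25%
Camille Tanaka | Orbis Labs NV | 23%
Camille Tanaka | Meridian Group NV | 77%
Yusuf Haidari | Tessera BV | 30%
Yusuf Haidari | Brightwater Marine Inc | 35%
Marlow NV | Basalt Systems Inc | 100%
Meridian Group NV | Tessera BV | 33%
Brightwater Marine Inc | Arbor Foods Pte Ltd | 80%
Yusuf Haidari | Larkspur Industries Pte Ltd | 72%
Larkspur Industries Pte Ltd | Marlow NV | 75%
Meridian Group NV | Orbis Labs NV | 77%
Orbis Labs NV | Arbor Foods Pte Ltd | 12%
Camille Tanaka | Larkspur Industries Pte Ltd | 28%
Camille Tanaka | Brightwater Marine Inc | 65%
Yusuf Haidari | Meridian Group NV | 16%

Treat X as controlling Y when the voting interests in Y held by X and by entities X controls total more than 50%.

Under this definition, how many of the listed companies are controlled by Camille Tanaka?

Camille holds 77% of Meridian, so Camille controls Meridian.
Camille holds 65% of Brightwater, so Camille controls Brightwater.
Camille and Meridian together hold 23% + 77% = 100% of Orbis, so Camille controls Orbis.
Meridian and Camille together hold 33% + 25% = 58% of Tessera, so Camille controls Tessera.
Brightwater and Orbis together hold 80% + 12% = 92% of Arbor, so Camille controls Arbor.
No other company's threshold is met.
Camille controls 5 companies.

5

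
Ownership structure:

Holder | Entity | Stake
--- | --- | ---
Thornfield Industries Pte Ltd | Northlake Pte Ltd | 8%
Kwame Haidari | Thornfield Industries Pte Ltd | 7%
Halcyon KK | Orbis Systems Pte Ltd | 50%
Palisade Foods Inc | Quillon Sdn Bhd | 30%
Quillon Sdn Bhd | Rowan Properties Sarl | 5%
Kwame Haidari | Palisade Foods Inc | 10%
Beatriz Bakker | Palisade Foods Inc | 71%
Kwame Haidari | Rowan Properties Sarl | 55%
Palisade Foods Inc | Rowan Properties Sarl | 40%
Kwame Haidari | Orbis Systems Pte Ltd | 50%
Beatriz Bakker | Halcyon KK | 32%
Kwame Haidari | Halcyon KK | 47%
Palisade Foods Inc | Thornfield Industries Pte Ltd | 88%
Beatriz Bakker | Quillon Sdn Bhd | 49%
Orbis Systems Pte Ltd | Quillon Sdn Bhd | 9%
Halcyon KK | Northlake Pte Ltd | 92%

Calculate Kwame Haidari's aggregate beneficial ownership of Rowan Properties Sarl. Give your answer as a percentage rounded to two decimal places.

59.48%

Kwame reaches Rowan along 5 paths.
Via Palisade: 10% × 40% = 4%.
Direct stake: 55% = 55%.
Via Halcyon → Orbis → Quillon: 47% × 50% × 9% × 5% = 0.10575%.
Via Orbis → Quillon: 50% × 9% × 5% = 0.225%.
Via Palisade → Quillon: 10% × 30% × 5% = 0.15%.
Total: 4% + 55% + 0.10575% + 0.225% + 0.15% = 59.48075%.
Rounded: 59.48%.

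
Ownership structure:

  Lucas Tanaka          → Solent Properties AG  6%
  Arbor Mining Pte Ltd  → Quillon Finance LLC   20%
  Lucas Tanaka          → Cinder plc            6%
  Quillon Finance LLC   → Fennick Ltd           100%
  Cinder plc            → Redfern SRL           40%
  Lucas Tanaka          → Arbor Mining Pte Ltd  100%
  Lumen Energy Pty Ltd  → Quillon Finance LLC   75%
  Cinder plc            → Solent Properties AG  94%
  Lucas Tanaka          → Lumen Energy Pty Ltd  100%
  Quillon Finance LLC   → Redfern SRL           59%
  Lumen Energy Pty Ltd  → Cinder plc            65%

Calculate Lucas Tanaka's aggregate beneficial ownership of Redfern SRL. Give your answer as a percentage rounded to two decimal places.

84.45%

Lucas reaches Redfern along 4 paths.
Via Arbor → Quillon: 100% × 20% × 59% = 11.8%.
Via Lumen → Quillon: 100% × 75% × 59% = 44.25%.
Via Lumen → Cinder: 100% × 65% × 40% = 26%.
Via Cinder: 6% × 40% = 2.4%.
Total: 11.8% + 44.25% + 26% + 2.4% = 84.45%.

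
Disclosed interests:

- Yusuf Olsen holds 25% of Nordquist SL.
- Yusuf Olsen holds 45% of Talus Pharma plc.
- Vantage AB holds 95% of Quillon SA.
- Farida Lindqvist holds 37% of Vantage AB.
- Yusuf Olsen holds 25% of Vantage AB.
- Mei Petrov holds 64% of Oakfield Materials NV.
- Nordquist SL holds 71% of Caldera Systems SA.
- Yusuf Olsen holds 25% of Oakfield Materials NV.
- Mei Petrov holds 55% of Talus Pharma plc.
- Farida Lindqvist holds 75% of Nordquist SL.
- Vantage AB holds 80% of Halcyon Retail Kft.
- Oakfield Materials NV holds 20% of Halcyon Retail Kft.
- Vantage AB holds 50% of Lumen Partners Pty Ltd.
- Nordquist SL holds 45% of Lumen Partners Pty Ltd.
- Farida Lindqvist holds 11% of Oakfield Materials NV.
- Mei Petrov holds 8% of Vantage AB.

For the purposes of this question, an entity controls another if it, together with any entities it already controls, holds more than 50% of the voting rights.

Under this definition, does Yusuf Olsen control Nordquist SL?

Yusuf's largest direct stake is 45% in Talus, which does not meet the threshold, so Yusuf controls no company.
In Nordquist, Yusuf's side holds only 25%, not > 50%.
So Yusuf does not control Nordquist.

No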